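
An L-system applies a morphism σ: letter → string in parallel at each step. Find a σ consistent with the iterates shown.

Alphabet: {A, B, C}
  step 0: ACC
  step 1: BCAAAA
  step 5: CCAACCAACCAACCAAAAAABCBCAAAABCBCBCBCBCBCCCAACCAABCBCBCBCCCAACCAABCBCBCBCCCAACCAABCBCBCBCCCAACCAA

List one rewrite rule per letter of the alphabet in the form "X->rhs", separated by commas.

A->BC, B->CC, C->AA

  step 0 ⇒ step 1: ACC ⇒ BC·AA·AA
    A ↦ BC
    C ↦ AA
    B ↦ CC  (constrained at step 1)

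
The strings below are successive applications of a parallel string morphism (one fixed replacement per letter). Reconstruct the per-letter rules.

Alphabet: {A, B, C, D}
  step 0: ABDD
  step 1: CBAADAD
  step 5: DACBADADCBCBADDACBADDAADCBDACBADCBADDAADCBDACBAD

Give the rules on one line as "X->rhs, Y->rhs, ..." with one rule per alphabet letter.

  step 0 ⇒ step 1: ABDD ⇒ CB·A·AD·AD
    A ↦ CB
    B ↦ A
    D ↦ AD
    C ↦ D  (constrained at step 1)

A->CB, B->A, C->D, D->AD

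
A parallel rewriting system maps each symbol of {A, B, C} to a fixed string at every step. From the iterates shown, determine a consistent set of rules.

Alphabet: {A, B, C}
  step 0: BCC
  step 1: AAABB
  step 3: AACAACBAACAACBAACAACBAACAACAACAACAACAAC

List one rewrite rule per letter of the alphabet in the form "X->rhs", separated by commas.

  step 0 ⇒ step 1: BCC ⇒ AAA·B·B
    B ↦ AAA
    C ↦ B
    A ↦ AAC  (constrained at step 1)

A->AAC, B->AAA, C->B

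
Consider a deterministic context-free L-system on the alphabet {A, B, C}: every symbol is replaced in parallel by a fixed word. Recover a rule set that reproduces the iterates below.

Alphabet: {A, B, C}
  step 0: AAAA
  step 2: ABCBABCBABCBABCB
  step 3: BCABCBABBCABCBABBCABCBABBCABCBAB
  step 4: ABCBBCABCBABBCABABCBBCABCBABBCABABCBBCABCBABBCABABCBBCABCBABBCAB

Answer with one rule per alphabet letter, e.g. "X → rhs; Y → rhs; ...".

  step 3 ⇒ step 4: BCABCBABBCABCBABBCABCBABBCABCBAB ⇒ AB·CB·BC·AB·CB·AB·BC·AB·AB·CB·BC·AB·CB·AB·BC·AB·AB·CB·BC·AB·CB·AB·BC·AB·AB·CB·BC·AB·CB·AB·BC·AB
    A ↦ BC
    B ↦ AB
    C ↦ CB

A->BC, B->AB, C->CB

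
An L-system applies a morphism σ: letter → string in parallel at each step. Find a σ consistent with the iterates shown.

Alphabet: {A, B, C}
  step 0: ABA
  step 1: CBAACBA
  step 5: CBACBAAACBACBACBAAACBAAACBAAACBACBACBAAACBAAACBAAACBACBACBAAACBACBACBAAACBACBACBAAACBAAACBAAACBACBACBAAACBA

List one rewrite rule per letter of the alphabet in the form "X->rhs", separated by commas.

  step 0 ⇒ step 1: ABA ⇒ CBA·A·CBA
    A ↦ CBA
    B ↦ A
    C ↦ A  (constrained at step 1)

A->CBA, B->A, C->A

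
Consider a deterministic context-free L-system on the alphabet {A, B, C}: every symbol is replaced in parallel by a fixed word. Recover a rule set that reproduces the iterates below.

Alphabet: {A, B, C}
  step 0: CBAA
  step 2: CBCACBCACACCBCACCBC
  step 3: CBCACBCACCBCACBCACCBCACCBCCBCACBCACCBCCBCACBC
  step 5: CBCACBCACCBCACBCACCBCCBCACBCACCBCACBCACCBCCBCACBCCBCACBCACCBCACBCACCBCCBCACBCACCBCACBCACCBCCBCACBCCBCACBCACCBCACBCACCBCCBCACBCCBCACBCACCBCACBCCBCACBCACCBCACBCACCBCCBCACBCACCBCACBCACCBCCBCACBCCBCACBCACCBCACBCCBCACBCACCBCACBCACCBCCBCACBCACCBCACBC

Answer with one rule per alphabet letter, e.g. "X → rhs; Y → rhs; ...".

  step 2 ⇒ step 3: CBCACBCACACCBCACCBC ⇒ CBC·A·CBC·AC·CBC·A·CBC·AC·CBC·AC·CBC·CBC·A·CBC·AC·CBC·CBC·A·CBC
    A ↦ AC
    B ↦ A
    C ↦ CBC

A->AC, B->A, C->CBC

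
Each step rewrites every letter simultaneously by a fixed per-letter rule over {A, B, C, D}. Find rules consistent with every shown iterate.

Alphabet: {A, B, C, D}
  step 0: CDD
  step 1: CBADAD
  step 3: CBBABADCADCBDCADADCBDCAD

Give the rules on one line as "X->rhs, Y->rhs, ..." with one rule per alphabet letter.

A->DC, B->BA, C->CB, D->AD

  step 0 ⇒ step 1: CDD ⇒ CB·AD·AD
    C ↦ CB
    D ↦ AD
    A ↦ DC  (constrained at step 1)
    B ↦ BA  (constrained at step 1)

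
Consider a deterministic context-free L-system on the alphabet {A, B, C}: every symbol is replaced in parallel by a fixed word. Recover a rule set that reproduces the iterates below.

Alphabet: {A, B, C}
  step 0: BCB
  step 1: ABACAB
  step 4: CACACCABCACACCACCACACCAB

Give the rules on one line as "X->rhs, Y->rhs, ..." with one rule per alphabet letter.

  step 0 ⇒ step 1: BCB ⇒ AB·AC·AB
    B ↦ AB
    C ↦ AC
    A ↦ C  (constrained at step 1)

A->C, B->AB, C->AC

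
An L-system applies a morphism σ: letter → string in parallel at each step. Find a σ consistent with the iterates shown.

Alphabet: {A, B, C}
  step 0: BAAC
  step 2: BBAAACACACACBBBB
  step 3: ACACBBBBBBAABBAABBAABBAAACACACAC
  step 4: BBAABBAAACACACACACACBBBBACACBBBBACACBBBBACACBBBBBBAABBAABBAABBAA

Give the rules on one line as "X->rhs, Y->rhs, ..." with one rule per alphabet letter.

A->BB, B->AC, C->AA

  step 3 ⇒ step 4: ACACBBBBBBAABBAABBAABBAAACACACAC ⇒ BB·AA·BB·AA·AC·AC·AC·AC·AC·AC·BB·BB·AC·AC·BB·BB·AC·AC·BB·BB·AC·AC·BB·BB·BB·AA·BB·AA·BB·AA·BB·AA
    A ↦ BB
    B ↦ AC
    C ↦ AA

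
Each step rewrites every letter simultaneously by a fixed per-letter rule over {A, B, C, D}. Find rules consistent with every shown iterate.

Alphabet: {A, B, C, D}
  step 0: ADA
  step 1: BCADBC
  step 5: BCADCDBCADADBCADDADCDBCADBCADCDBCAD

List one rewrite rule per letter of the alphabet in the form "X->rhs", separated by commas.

  step 0 ⇒ step 1: ADA ⇒ BC·AD·BC
    A ↦ BC
    D ↦ AD
    B ↦ C  (constrained at step 1)
    C ↦ D  (constrained at step 1)

A->BC, B->C, C->D, D->AD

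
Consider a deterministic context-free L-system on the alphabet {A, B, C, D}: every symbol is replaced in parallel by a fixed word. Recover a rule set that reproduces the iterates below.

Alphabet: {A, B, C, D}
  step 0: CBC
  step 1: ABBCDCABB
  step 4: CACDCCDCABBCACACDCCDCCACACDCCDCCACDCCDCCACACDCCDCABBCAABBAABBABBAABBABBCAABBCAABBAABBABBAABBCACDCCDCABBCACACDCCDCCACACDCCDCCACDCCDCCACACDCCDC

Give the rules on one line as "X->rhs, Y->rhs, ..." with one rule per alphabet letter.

  step 0 ⇒ step 1: CBC ⇒ ABB·CDC·ABB
    B ↦ CDC
    C ↦ ABB
    A ↦ CA  (constrained at step 1)
    D ↦ A  (constrained at step 1)

A->CA, B->CDC, C->ABB, D->A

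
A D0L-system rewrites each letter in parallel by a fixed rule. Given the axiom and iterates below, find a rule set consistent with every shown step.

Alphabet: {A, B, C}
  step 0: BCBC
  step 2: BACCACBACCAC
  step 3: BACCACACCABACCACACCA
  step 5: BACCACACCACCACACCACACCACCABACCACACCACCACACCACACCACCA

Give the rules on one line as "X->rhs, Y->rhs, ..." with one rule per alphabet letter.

  step 2 ⇒ step 3: BACCACBACCAC ⇒ BA·C·CA·CA·C·CA·BA·C·CA·CA·C·CA
    A ↦ C
    B ↦ BA
    C ↦ CA

A->C, B->BA, C->CA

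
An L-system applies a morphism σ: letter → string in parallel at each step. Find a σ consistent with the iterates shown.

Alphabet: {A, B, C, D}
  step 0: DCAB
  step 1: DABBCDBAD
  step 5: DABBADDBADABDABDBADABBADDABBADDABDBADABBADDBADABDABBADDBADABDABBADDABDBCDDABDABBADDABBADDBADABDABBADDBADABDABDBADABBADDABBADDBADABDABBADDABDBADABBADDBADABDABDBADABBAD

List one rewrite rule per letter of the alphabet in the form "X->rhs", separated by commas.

  step 0 ⇒ step 1: DCAB ⇒ DAB·BCD·BA·D
    A ↦ BA
    B ↦ D
    C ↦ BCD
    D ↦ DAB

A->BA, B->D, C->BCD, D->DAB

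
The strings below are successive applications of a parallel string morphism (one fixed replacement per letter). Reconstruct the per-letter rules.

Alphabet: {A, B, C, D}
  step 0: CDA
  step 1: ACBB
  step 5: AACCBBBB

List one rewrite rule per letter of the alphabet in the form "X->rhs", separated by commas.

  step 0 ⇒ step 1: CDA ⇒ A·C·BB
    A ↦ BB
    C ↦ A
    D ↦ C
    B ↦ D  (constrained at step 1)

A->BB, B->D, C->A, D->C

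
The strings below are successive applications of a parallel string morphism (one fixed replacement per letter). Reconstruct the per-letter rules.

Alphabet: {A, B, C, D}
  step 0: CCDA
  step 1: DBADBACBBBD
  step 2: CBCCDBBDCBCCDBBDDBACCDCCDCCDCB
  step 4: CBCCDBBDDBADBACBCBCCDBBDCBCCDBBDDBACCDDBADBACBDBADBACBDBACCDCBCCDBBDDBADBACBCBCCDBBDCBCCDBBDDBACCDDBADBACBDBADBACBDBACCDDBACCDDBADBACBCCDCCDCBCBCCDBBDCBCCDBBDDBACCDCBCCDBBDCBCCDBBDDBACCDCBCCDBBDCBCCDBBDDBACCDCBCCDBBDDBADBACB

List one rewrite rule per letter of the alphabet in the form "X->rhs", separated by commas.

  step 1 ⇒ step 2: DBADBACBBBD ⇒ CB·CCD·BBD·CB·CCD·BBD·DBA·CCD·CCD·CCD·CB
    A ↦ BBD
    B ↦ CCD
    C ↦ DBA
    D ↦ CB

A->BBD, B->CCD, C->DBA, D->CB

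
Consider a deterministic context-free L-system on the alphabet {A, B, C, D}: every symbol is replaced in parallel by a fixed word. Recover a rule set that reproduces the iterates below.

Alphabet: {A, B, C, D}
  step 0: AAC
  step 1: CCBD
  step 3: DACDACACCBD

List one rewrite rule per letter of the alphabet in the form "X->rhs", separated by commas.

  step 0 ⇒ step 1: AAC ⇒ C·C·BD
    A ↦ C
    C ↦ BD
    B ↦ D  (constrained at step 1)
    D ↦ AC  (constrained at step 1)

A->C, B->D, C->BD, D->AC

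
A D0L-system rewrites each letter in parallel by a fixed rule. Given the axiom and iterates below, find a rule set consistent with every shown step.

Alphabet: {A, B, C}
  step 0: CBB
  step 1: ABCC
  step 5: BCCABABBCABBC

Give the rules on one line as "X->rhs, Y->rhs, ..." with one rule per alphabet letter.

A->B, B->C, C->AB

  step 0 ⇒ step 1: CBB ⇒ AB·C·C
    B ↦ C
    C ↦ AB
    A ↦ B  (constrained at step 1)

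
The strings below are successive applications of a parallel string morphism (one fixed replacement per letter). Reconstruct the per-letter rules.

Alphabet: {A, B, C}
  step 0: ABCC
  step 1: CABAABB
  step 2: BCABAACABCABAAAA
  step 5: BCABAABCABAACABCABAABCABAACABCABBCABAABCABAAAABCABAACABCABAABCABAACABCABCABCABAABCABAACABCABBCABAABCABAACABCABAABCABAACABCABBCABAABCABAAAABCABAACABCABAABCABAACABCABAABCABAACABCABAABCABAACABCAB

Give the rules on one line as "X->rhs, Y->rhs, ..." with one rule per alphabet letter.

  step 1 ⇒ step 2: CABAABB ⇒ B·CAB·AA·CAB·CAB·AA·AA
    A ↦ CAB
    B ↦ AA
    C ↦ B

A->CAB, B->AA, C->B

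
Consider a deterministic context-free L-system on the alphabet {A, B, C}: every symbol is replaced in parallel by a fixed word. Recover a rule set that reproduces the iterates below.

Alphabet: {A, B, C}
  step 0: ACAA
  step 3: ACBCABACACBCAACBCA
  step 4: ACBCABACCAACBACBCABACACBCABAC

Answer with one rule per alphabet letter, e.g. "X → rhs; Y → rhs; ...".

  step 3 ⇒ step 4: ACBCABACACBCAACBCA ⇒ AC·B·CA·B·AC·CA·AC·B·AC·B·CA·B·AC·AC·B·CA·B·AC
    A ↦ AC
    B ↦ CA
    C ↦ B

A->AC, B->CA, C->B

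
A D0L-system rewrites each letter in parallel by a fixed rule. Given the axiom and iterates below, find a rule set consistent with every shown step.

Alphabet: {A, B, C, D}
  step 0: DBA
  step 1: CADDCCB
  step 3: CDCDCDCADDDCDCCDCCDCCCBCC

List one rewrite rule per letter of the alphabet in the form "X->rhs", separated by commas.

  step 0 ⇒ step 1: DBA ⇒ C·ADD·CCB
    A ↦ CCB
    B ↦ ADD
    D ↦ C
    C ↦ DC  (constrained at step 1)

A->CCB, B->ADD, C->DC, D->C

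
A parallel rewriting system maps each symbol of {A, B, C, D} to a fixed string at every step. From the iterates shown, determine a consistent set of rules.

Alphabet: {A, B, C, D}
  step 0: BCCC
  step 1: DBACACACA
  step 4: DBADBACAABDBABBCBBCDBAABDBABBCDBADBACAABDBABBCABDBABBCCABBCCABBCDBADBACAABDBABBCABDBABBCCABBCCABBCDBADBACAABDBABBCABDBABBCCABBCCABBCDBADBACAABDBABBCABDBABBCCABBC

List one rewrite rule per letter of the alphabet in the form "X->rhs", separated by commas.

A->BBC, B->DBA, C->CA, D->AB

  step 0 ⇒ step 1: BCCC ⇒ DBA·CA·CA·CA
    B ↦ DBA
    C ↦ CA
    A ↦ BBC  (constrained at step 1)
    D ↦ AB  (constrained at step 1)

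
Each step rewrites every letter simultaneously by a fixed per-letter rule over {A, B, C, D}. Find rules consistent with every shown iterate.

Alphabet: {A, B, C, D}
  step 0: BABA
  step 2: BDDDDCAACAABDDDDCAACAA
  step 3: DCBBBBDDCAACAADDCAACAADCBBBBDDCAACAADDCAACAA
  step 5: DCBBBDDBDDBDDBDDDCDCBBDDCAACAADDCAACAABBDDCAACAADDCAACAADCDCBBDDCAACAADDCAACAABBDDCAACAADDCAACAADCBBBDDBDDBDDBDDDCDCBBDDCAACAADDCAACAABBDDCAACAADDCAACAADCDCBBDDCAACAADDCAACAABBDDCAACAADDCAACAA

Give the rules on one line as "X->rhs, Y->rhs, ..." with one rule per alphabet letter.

A->CAA, B->DC, C->DD, D->B

  step 2 ⇒ step 3: BDDDDCAACAABDDDDCAACAA ⇒ DC·B·B·B·B·DD·CAA·CAA·DD·CAA·CAA·DC·B·B·B·B·DD·CAA·CAA·DD·CAA·CAA
    A ↦ CAA
    B ↦ DC
    C ↦ DD
    D ↦ B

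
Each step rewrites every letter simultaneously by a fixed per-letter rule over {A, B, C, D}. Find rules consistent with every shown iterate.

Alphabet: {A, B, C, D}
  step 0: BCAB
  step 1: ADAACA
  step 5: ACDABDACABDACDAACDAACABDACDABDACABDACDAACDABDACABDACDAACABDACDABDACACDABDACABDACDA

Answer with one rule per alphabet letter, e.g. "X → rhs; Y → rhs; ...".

  step 0 ⇒ step 1: BCAB ⇒ A·DA·AC·A
    A ↦ AC
    B ↦ A
    C ↦ DA
    D ↦ BD  (constrained at step 1)

A->AC, B->A, C->DA, D->BD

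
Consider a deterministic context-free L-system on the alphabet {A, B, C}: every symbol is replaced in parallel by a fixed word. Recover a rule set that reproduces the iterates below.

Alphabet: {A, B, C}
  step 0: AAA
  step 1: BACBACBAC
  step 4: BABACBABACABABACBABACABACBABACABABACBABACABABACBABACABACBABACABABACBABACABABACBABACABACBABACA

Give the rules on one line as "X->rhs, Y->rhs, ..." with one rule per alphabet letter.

  step 0 ⇒ step 1: AAA ⇒ BAC·BAC·BAC
    A ↦ BAC
    B ↦ BA  (constrained at step 1)
    C ↦ A  (constrained at step 1)

A->BAC, B->BA, C->A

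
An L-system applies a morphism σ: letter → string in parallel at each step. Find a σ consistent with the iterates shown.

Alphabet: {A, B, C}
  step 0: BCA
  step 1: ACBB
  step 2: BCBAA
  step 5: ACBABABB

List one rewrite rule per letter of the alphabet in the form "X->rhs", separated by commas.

A->B, B->A, C->CB

  step 1 ⇒ step 2: ACBB ⇒ B·CB·A·A
    A ↦ B
    B ↦ A
    C ↦ CB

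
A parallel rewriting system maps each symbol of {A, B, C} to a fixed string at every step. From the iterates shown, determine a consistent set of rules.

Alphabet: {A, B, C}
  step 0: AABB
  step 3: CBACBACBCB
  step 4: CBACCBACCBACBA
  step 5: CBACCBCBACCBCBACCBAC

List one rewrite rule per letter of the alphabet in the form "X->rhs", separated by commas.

  step 4 ⇒ step 5: CBACCBACCBACBA ⇒ CB·A·C·CB·CB·A·C·CB·CB·A·C·CB·A·C
    A ↦ C
    B ↦ A
    C ↦ CB

A->C, B->A, C->CB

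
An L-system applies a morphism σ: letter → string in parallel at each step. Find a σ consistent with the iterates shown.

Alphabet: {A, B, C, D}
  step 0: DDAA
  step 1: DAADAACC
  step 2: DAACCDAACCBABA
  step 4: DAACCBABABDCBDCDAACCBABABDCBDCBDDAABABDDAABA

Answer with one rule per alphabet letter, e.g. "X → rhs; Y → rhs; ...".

  step 1 ⇒ step 2: DAADAACC ⇒ DAA·C·C·DAA·C·C·BA·BA
    A ↦ C
    C ↦ BA
    D ↦ DAA
    B ↦ BD  (constrained at step 2)

A->C, B->BD, C->BA, D->DAA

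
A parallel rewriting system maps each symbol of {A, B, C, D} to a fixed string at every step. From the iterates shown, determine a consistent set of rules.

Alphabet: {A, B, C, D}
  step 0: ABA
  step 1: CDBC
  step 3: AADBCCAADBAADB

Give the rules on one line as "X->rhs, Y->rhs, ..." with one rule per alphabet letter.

A->C, B->DB, C->DB, D->AA

  step 0 ⇒ step 1: ABA ⇒ C·DB·C
    A ↦ C
    B ↦ DB
    C ↦ DB  (constrained at step 1)
    D ↦ AA  (constrained at step 1)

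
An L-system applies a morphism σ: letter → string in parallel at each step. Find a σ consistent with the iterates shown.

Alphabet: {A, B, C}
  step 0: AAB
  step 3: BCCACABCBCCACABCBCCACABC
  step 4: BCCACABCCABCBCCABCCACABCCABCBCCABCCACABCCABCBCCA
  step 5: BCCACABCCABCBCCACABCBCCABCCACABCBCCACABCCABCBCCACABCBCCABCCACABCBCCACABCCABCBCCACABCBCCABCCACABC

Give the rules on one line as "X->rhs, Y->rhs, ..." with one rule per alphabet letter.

A->BC, B->BC, C->CA

  step 4 ⇒ step 5: BCCACABCCABCBCCABCCACABCCABCBCCABCCACABCCABCBCCA ⇒ BC·CA·CA·BC·CA·BC·BC·CA·CA·BC·BC·CA·BC·CA·CA·BC·BC·CA·CA·BC·CA·BC·BC·CA·CA·BC·BC·CA·BC·CA·CA·BC·BC·CA·CA·BC·CA·BC·BC·CA·CA·BC·BC·CA·BC·CA·CA·BC
    A ↦ BC
    B ↦ BC
    C ↦ CA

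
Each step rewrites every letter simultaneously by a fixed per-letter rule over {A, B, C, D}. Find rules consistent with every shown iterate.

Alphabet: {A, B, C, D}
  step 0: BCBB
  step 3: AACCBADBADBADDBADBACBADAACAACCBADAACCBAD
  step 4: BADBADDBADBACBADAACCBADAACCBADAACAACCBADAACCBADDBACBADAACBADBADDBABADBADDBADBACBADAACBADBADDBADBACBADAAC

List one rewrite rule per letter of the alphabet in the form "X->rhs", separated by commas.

  step 3 ⇒ step 4: AACCBADBADBADDBADBACBADAACAACCBADAACCBAD ⇒ BAD·BAD·DBA·DBA·C·BAD·AAC·C·BAD·AAC·C·BAD·AAC·AAC·C·BAD·AAC·C·BAD·DBA·C·BAD·AAC·BAD·BAD·DBA·BAD·BAD·DBA·DBA·C·BAD·AAC·BAD·BAD·DBA·DBA·C·BAD·AAC
    A ↦ BAD
    B ↦ C
    C ↦ DBA
    D ↦ AAC

A->BAD, B->C, C->DBA, D->AAC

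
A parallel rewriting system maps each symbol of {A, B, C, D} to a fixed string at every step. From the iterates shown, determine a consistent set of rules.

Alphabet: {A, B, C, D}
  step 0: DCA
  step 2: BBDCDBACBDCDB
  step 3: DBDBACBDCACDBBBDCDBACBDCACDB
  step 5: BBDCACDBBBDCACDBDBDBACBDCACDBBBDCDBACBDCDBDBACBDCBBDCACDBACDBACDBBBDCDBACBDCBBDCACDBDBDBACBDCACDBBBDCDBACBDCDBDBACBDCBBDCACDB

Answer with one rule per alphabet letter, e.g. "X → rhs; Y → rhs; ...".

  step 2 ⇒ step 3: BBDCDBACBDCDB ⇒ DB·DB·AC·BDC·AC·DB·B·BDC·DB·AC·BDC·AC·DB
    A ↦ B
    B ↦ DB
    C ↦ BDC
    D ↦ AC

A->B, B->DB, C->BDC, D->AC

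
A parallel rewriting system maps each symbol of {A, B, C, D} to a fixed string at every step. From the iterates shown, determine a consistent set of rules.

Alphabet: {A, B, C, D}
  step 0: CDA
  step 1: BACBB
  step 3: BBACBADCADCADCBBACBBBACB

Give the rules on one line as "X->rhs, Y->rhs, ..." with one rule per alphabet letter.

A->BB, B->ADC, C->B, D->AC

  step 0 ⇒ step 1: CDA ⇒ B·AC·BB
    A ↦ BB
    C ↦ B
    D ↦ AC
    B ↦ ADC  (constrained at step 1)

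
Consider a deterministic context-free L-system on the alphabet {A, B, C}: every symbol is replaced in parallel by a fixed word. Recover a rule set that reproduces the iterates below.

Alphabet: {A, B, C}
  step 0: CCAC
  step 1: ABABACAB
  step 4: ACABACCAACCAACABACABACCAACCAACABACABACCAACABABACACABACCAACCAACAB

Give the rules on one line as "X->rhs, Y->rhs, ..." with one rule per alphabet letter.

A->AC, B->CA, C->AB

  step 0 ⇒ step 1: CCAC ⇒ AB·AB·AC·AB
    A ↦ AC
    C ↦ AB
    B ↦ CA  (constrained at step 1)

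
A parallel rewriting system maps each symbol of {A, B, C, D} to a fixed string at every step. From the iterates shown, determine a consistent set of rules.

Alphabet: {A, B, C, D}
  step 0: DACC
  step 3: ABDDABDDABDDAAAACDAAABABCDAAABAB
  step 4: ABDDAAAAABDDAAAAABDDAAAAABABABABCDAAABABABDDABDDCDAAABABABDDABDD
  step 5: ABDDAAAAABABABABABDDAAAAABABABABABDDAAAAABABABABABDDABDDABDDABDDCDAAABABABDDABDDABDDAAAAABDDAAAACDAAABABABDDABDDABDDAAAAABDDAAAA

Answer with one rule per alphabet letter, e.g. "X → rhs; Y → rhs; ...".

A->AB, B->DD, C->CD, D->AA

  step 4 ⇒ step 5: ABDDAAAAABDDAAAAABDDAAAAABABABABCDAAABABABDDABDDCDAAABABABDDABDD ⇒ AB·DD·AA·AA·AB·AB·AB·AB·AB·DD·AA·AA·AB·AB·AB·AB·AB·DD·AA·AA·AB·AB·AB·AB·AB·DD·AB·DD·AB·DD·AB·DD·CD·AA·AB·AB·AB·DD·AB·DD·AB·DD·AA·AA·AB·DD·AA·AA·CD·AA·AB·AB·AB·DD·AB·DD·AB·DD·AA·AA·AB·DD·AA·AA
    A ↦ AB
    B ↦ DD
    C ↦ CD
    D ↦ AA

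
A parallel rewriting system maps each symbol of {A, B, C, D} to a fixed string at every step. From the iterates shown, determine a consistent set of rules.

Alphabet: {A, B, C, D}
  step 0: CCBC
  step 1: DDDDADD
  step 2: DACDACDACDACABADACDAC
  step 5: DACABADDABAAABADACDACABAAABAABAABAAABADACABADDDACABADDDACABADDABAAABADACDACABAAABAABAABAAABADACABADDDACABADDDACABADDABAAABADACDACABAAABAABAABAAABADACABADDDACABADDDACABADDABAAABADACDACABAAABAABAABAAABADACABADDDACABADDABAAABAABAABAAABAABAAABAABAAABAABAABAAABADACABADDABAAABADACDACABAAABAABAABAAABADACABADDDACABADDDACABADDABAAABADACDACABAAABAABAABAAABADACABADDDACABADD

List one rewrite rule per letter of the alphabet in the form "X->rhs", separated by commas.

A->ABA, B->A, C->DD, D->DAC

  step 1 ⇒ step 2: DDDDADD ⇒ DAC·DAC·DAC·DAC·ABA·DAC·DAC
    A ↦ ABA
    D ↦ DAC
  step 0 ⇒ step 1: CCBC ⇒ DD·DD·A·DD
    B ↦ A
  step 0 ⇒ step 1: CCBC ⇒ DD·DD·A·DD
    C ↦ DD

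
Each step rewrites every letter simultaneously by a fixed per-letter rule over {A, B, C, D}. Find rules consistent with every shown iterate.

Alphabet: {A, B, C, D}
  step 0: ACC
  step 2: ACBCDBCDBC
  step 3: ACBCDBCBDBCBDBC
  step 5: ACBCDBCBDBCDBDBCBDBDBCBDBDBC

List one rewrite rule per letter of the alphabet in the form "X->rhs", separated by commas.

A->AC, B->D, C->BC, D->B

  step 2 ⇒ step 3: ACBCDBCDBC ⇒ AC·BC·D·BC·B·D·BC·B·D·BC
    A ↦ AC
    B ↦ D
    C ↦ BC
    D ↦ B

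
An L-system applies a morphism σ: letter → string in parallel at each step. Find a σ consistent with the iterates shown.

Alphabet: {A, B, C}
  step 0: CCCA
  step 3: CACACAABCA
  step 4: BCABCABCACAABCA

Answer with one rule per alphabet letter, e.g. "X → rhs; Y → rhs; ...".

  step 3 ⇒ step 4: CACACAABCA ⇒ B·CA·B·CA·B·CA·CA·A·B·CA
    A ↦ CA
    B ↦ A
    C ↦ B

A->CA, B->A, C->B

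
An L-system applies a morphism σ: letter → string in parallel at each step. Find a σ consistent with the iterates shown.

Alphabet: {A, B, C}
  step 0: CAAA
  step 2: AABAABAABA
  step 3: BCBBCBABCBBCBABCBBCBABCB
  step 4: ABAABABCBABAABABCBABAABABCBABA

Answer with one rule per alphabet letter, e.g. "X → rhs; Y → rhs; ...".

  step 3 ⇒ step 4: BCBBCBABCBBCBABCBBCBABCB ⇒ A·B·A·A·B·A·BCB·A·B·A·A·B·A·BCB·A·B·A·A·B·A·BCB·A·B·A
    A ↦ BCB
    B ↦ A
    C ↦ B

A->BCB, B->A, C->B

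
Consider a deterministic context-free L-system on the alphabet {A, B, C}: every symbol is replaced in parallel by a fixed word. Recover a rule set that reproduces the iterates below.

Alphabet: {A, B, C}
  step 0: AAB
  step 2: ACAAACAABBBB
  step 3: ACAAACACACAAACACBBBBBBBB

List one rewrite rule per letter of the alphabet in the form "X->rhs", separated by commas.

  step 2 ⇒ step 3: ACAAACAABBBB ⇒ AC·AA·AC·AC·AC·AA·AC·AC·BB·BB·BB·BB
    A ↦ AC
    B ↦ BB
    C ↦ AA

A->AC, B->BB, C->AA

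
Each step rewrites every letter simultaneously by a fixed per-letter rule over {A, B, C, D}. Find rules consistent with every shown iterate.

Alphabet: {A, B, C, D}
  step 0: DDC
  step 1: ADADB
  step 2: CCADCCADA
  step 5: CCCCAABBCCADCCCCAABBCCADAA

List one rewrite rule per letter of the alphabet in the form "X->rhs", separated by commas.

  step 1 ⇒ step 2: ADADB ⇒ CC·AD·CC·AD·A
    A ↦ CC
    B ↦ A
    D ↦ AD
  step 0 ⇒ step 1: DDC ⇒ AD·AD·B
    C ↦ B

A->CC, B->A, C->B, D->AD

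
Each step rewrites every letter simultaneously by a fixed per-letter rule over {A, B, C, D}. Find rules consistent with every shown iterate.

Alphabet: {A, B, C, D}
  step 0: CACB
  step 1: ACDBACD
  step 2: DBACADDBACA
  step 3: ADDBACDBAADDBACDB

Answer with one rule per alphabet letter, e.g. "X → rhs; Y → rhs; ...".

A->DB, B->D, C->AC, D->A

  step 2 ⇒ step 3: DBACADDBACA ⇒ A·D·DB·AC·DB·A·A·D·DB·AC·DB
    A ↦ DB
    B ↦ D
    C ↦ AC
    D ↦ A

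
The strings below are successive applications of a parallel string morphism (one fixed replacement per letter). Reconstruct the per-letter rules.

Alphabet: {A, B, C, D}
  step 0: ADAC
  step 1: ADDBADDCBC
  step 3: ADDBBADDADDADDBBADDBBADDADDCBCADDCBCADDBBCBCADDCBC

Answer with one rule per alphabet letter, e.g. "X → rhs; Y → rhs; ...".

A->ADD, B->ADD, C->CBC, D->B

  step 0 ⇒ step 1: ADAC ⇒ ADD·B·ADD·CBC
    A ↦ ADD
    C ↦ CBC
    D ↦ B
    B ↦ ADD  (constrained at step 1)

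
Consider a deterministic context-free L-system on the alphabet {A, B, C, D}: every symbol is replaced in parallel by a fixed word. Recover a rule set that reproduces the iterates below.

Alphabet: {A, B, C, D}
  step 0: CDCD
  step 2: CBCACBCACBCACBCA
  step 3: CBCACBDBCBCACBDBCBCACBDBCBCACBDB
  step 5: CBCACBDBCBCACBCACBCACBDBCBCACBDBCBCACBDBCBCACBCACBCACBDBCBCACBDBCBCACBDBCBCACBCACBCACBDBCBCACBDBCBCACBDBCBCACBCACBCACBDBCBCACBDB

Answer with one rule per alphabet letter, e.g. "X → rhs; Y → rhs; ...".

  step 2 ⇒ step 3: CBCACBCACBCACBCA ⇒ CB·CA·CB·DB·CB·CA·CB·DB·CB·CA·CB·DB·CB·CA·CB·DB
    A ↦ DB
    B ↦ CA
    C ↦ CB
    D ↦ CB  (constrained at step 0)

A->DB, B->CA, C->CB, D->CB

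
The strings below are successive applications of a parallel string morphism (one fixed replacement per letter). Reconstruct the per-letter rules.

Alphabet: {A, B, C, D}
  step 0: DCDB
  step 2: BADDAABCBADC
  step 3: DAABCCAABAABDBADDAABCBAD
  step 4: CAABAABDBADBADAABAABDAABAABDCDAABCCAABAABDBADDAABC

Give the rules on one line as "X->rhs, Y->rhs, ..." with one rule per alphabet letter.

  step 3 ⇒ step 4: DAABCCAABAABDBADDAABCBAD ⇒ C·AAB·AAB·D·BAD·BAD·AAB·AAB·D·AAB·AAB·D·C·D·AAB·C·C·AAB·AAB·D·BAD·D·AAB·C
    A ↦ AAB
    B ↦ D
    C ↦ BAD
    D ↦ C

A->AAB, B->D, C->BAD, D->C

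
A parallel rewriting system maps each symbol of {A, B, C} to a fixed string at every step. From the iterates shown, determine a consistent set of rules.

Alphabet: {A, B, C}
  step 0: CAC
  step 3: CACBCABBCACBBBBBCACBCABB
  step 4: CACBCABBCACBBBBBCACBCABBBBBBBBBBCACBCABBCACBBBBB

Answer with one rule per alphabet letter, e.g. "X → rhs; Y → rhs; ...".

  step 3 ⇒ step 4: CACBCABBCACBBBBBCACBCABB ⇒ CA·CB·CA·BB·CA·CB·BB·BB·CA·CB·CA·BB·BB·BB·BB·BB·CA·CB·CA·BB·CA·CB·BB·BB
    A ↦ CB
    B ↦ BB
    C ↦ CA

A->CB, B->BB, C->CA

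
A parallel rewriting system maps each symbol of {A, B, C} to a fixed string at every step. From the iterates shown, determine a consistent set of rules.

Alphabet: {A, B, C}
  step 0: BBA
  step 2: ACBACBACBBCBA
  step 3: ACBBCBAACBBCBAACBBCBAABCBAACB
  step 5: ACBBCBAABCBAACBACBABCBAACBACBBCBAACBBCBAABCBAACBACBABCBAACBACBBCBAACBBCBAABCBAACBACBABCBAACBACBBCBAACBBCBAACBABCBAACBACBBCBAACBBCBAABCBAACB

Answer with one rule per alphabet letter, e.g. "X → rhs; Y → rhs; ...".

A->ACB, B->A, C->BCB

  step 2 ⇒ step 3: ACBACBACBBCBA ⇒ ACB·BCB·A·ACB·BCB·A·ACB·BCB·A·A·BCB·A·ACB
    A ↦ ACB
    B ↦ A
    C ↦ BCB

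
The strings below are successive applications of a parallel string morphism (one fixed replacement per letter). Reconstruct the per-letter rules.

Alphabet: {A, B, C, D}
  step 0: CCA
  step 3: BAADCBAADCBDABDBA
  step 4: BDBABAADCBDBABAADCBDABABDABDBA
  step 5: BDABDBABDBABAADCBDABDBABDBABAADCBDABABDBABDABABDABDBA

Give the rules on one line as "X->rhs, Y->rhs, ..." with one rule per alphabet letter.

A->BA, B->BD, C->DC, D->A

  step 4 ⇒ step 5: BDBABAADCBDBABAADCBDABABDABDBA ⇒ BD·A·BD·BA·BD·BA·BA·A·DC·BD·A·BD·BA·BD·BA·BA·A·DC·BD·A·BA·BD·BA·BD·A·BA·BD·A·BD·BA
    A ↦ BA
    B ↦ BD
    C ↦ DC
    D ↦ A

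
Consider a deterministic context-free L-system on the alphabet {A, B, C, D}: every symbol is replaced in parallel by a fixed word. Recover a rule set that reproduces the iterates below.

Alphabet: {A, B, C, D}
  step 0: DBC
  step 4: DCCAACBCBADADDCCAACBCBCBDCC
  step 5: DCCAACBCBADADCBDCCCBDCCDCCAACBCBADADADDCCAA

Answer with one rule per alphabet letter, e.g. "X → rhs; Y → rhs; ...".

A->CB, B->D, C->A, D->DCC

  step 4 ⇒ step 5: DCCAACBCBADADDCCAACBCBCBDCC ⇒ DCC·A·A·CB·CB·A·D·A·D·CB·DCC·CB·DCC·DCC·A·A·CB·CB·A·D·A·D·A·D·DCC·A·A
    A ↦ CB
    B ↦ D
    C ↦ A
    D ↦ DCC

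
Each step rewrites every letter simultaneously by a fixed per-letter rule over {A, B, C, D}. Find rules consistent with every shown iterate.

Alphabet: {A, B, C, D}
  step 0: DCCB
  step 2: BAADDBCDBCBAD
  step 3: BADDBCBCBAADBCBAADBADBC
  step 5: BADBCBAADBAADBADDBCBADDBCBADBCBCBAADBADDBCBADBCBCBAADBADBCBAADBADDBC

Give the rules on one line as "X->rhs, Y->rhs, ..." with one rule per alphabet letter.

A->D, B->BA, C->AD, D->BC

  step 2 ⇒ step 3: BAADDBCDBCBAD ⇒ BA·D·D·BC·BC·BA·AD·BC·BA·AD·BA·D·BC
    A ↦ D
    B ↦ BA
    C ↦ AD
    D ↦ BC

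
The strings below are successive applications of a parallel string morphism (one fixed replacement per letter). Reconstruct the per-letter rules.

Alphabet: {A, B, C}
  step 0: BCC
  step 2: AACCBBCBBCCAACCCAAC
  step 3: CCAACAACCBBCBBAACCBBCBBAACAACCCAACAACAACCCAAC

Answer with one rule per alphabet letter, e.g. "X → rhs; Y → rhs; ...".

  step 2 ⇒ step 3: AACCBBCBBCCAACCCAAC ⇒ C·C·AAC·AAC·CBB·CBB·AAC·CBB·CBB·AAC·AAC·C·C·AAC·AAC·AAC·C·C·AAC
    A ↦ C
    B ↦ CBB
    C ↦ AAC

A->C, B->CBB, C->AAC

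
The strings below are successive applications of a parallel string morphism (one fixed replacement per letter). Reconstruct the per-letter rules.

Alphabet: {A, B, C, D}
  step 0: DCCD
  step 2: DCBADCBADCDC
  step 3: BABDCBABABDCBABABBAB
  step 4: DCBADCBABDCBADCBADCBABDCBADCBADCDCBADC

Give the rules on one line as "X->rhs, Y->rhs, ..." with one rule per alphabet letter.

  step 3 ⇒ step 4: BABDCBABABDCBABABBAB ⇒ DC·BA·DC·B·AB·DC·BA·DC·BA·DC·B·AB·DC·BA·DC·BA·DC·DC·BA·DC
    A ↦ BA
    B ↦ DC
    C ↦ AB
    D ↦ B

A->BA, B->DC, C->AB, D->B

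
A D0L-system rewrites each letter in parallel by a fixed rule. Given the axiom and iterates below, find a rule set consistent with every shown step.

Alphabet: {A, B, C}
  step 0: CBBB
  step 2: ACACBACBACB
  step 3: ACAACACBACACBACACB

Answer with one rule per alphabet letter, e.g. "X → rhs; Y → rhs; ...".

A->AC, B->CB, C->A

  step 2 ⇒ step 3: ACACBACBACB ⇒ AC·A·AC·A·CB·AC·A·CB·AC·A·CB
    A ↦ AC
    B ↦ CB
    C ↦ A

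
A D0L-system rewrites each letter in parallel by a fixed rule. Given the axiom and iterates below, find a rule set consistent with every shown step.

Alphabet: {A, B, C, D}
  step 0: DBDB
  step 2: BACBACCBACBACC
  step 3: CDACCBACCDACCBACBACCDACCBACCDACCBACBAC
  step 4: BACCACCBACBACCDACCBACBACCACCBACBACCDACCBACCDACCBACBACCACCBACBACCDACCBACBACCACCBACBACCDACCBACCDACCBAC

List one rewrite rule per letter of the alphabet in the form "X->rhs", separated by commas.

  step 3 ⇒ step 4: CDACCBACCDACCBACBACCDACCBACCDACCBACBAC ⇒ BAC·C·ACC·BAC·BAC·CD·ACC·BAC·BAC·C·ACC·BAC·BAC·CD·ACC·BAC·CD·ACC·BAC·BAC·C·ACC·BAC·BAC·CD·ACC·BAC·BAC·C·ACC·BAC·BAC·CD·ACC·BAC·CD·ACC·BAC
    A ↦ ACC
    B ↦ CD
    C ↦ BAC
    D ↦ C

A->ACC, B->CD, C->BAC, D->C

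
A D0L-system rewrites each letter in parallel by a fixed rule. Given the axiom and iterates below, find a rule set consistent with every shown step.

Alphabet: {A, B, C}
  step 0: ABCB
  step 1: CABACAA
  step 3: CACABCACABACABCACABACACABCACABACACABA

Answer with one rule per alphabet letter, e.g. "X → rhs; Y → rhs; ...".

A->CAB, B->A, C->CA

  step 0 ⇒ step 1: ABCB ⇒ CAB·A·CA·A
    A ↦ CAB
    B ↦ A
    C ↦ CA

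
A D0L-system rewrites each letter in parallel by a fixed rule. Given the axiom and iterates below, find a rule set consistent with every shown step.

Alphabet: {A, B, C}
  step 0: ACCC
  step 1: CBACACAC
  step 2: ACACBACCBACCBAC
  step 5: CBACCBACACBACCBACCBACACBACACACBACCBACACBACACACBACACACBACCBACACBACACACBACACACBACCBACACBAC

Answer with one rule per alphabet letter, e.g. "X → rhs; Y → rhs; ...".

A->CB, B->A, C->AC

  step 1 ⇒ step 2: CBACACAC ⇒ AC·A·CB·AC·CB·AC·CB·AC
    A ↦ CB
    B ↦ A
    C ↦ AC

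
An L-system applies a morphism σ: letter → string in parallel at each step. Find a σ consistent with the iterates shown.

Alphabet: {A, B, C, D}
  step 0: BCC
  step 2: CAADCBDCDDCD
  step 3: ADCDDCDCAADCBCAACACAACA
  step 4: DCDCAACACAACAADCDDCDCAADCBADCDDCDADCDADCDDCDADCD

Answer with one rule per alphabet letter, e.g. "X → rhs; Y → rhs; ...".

A->DCD, B->DCB, C->A, D->CA

  step 3 ⇒ step 4: ADCDDCDCAADCBCAACACAACA ⇒ DCD·CA·A·CA·CA·A·CA·A·DCD·DCD·CA·A·DCB·A·DCD·DCD·A·DCD·A·DCD·DCD·A·DCD
    A ↦ DCD
    B ↦ DCB
    C ↦ A
    D ↦ CA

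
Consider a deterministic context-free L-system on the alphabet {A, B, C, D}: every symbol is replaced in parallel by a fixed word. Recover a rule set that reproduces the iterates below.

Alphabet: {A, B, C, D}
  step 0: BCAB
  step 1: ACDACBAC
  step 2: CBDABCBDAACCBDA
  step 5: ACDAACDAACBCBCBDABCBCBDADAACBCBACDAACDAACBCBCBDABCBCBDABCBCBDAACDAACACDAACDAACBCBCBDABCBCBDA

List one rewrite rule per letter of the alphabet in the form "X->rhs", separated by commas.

A->CB, B->AC, C->DA, D->B

  step 1 ⇒ step 2: ACDACBAC ⇒ CB·DA·B·CB·DA·AC·CB·DA
    A ↦ CB
    B ↦ AC
    C ↦ DA
    D ↦ B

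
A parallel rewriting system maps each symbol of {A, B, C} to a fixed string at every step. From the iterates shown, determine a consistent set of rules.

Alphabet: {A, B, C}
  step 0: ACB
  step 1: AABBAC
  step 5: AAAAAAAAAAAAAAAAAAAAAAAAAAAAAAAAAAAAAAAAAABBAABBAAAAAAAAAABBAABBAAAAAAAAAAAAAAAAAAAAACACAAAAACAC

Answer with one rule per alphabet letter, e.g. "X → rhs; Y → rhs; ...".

A->AA, B->AC, C->BB

  step 0 ⇒ step 1: ACB ⇒ AA·BB·AC
    A ↦ AA
    B ↦ AC
    C ↦ BB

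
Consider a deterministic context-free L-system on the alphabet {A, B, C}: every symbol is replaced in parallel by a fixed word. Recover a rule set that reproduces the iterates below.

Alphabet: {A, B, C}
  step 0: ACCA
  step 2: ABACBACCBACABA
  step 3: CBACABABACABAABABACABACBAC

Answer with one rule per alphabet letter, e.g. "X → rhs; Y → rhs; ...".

  step 2 ⇒ step 3: ABACBACCBACABA ⇒ C·BA·C·ABA·BA·C·ABA·ABA·BA·C·ABA·C·BA·C
    A ↦ C
    B ↦ BA
    C ↦ ABA

A->C, B->BA, C->ABA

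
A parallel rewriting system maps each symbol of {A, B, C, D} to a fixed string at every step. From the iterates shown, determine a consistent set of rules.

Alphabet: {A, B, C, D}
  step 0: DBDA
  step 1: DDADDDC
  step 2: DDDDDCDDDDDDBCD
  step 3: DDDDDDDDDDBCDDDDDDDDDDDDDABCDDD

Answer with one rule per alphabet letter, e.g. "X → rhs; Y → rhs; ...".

A->DC, B->A, C->BCD, D->DD

  step 2 ⇒ step 3: DDDDDCDDDDDDBCD ⇒ DD·DD·DD·DD·DD·BCD·DD·DD·DD·DD·DD·DD·A·BCD·DD
    B ↦ A
    C ↦ BCD
    D ↦ DD
  step 0 ⇒ step 1: DBDA ⇒ DD·A·DD·DC
    A ↦ DC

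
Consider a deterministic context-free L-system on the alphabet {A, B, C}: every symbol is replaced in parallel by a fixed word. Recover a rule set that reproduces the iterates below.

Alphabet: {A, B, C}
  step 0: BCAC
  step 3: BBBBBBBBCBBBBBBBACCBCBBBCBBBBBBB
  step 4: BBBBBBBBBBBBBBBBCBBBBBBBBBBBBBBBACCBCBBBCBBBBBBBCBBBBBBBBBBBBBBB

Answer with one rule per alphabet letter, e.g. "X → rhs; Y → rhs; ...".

  step 3 ⇒ step 4: BBBBBBBBCBBBBBBBACCBCBBBCBBBBBBB ⇒ BB·BB·BB·BB·BB·BB·BB·BB·CB·BB·BB·BB·BB·BB·BB·BB·AC·CB·CB·BB·CB·BB·BB·BB·CB·BB·BB·BB·BB·BB·BB·BB
    A ↦ AC
    B ↦ BB
    C ↦ CB

A->AC, B->BB, C->CB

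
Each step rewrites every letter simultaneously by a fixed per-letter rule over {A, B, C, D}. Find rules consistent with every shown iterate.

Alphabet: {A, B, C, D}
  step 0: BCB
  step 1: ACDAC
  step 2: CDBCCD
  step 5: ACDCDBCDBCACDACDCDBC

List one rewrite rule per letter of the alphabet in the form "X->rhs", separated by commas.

  step 1 ⇒ step 2: ACDAC ⇒ C·D·BC·C·D
    A ↦ C
    C ↦ D
    D ↦ BC
  step 0 ⇒ step 1: BCB ⇒ AC·D·AC
    B ↦ AC

A->C, B->AC, C->D, D->BC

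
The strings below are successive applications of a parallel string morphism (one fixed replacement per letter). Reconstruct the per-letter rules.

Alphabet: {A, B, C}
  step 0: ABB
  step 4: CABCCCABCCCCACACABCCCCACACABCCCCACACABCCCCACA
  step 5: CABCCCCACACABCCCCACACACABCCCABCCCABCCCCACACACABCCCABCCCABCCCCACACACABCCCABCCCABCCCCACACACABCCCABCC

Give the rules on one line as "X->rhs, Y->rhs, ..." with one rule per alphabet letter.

A->BCC, B->C, C->CA

  step 4 ⇒ step 5: CABCCCABCCCCACACABCCCCACACABCCCCACACABCCCCACA ⇒ CA·BCC·C·CA·CA·CA·BCC·C·CA·CA·CA·CA·BCC·CA·BCC·CA·BCC·C·CA·CA·CA·CA·BCC·CA·BCC·CA·BCC·C·CA·CA·CA·CA·BCC·CA·BCC·CA·BCC·C·CA·CA·CA·CA·BCC·CA·BCC
    A ↦ BCC
    B ↦ C
    C ↦ CA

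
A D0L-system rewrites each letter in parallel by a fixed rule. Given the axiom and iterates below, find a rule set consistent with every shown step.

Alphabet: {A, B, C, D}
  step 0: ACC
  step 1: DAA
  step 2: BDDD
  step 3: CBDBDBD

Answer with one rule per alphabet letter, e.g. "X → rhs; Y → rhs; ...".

A->D, B->C, C->A, D->BD

  step 2 ⇒ step 3: BDDD ⇒ C·BD·BD·BD
    B ↦ C
    D ↦ BD
  step 0 ⇒ step 1: ACC ⇒ D·A·A
    A ↦ D
  step 0 ⇒ step 1: ACC ⇒ D·A·A
    C ↦ A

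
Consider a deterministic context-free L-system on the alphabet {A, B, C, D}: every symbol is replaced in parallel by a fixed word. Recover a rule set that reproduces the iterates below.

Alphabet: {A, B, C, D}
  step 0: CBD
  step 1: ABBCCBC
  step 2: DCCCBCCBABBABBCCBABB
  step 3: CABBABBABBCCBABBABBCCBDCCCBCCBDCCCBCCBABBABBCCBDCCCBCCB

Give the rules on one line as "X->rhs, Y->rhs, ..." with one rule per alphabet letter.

A->DC, B->CCB, C->ABB, D->C

  step 2 ⇒ step 3: DCCCBCCBABBABBCCBABB ⇒ C·ABB·ABB·ABB·CCB·ABB·ABB·CCB·DC·CCB·CCB·DC·CCB·CCB·ABB·ABB·CCB·DC·CCB·CCB
    A ↦ DC
    B ↦ CCB
    C ↦ ABB
    D ↦ C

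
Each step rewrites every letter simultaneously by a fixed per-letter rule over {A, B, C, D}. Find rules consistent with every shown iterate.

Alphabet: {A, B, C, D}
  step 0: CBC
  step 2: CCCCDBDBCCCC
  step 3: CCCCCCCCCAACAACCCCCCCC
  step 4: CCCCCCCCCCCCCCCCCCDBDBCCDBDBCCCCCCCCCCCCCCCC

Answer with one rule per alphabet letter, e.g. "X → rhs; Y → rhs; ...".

  step 3 ⇒ step 4: CCCCCCCCCAACAACCCCCCCC ⇒ CC·CC·CC·CC·CC·CC·CC·CC·CC·DB·DB·CC·DB·DB·CC·CC·CC·CC·CC·CC·CC·CC
    A ↦ DB
    C ↦ CC
  step 2 ⇒ step 3: CCCCDBDBCCCC ⇒ CC·CC·CC·CC·C·AA·C·AA·CC·CC·CC·CC
    B ↦ AA
  step 2 ⇒ step 3: CCCCDBDBCCCC ⇒ CC·CC·CC·CC·C·AA·C·AA·CC·CC·CC·CC
    D ↦ C

A->DB, B->AA, C->CC, D->C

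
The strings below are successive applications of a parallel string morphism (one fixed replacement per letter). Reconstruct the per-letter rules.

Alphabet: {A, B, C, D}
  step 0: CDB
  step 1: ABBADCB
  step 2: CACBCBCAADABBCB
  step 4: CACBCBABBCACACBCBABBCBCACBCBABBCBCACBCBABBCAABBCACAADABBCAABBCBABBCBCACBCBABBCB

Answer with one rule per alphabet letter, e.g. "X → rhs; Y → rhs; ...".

  step 1 ⇒ step 2: ABBADCB ⇒ CA·CB·CB·CA·AD·ABB·CB
    A ↦ CA
    B ↦ CB
    C ↦ ABB
    D ↦ AD

A->CA, B->CB, C->ABB, D->AD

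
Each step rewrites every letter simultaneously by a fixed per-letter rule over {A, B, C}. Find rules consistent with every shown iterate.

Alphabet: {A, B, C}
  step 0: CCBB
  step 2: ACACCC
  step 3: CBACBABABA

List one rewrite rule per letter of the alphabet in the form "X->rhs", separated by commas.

  step 2 ⇒ step 3: ACACCC ⇒ C·BA·C·BA·BA·BA
    A ↦ C
    C ↦ BA
    B ↦ A  (constrained at step 0)

A->C, B->A, C->BA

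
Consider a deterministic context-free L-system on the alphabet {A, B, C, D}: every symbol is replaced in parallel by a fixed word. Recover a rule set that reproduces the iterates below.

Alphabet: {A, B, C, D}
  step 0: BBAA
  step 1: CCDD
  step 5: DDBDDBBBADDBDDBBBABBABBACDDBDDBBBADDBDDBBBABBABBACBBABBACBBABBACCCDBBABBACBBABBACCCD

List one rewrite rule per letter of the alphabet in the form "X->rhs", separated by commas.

  step 0 ⇒ step 1: BBAA ⇒ C·C·D·D
    A ↦ D
    B ↦ C
    C ↦ DDB  (constrained at step 1)
    D ↦ BBA  (constrained at step 1)

A->D, B->C, C->DDB, D->BBA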